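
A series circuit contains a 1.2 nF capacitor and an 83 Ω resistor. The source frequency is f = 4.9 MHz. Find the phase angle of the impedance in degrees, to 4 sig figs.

ω = 2πf = 3.079e+07 rad/s
X_C = 1/(ωC) = 27.07 Ω
Z = 83.00 − j27.07 Ω
|Z| = √(83.00² + 27.07²) = 87.30 Ω
∠Z = arctan(-27.07/83.00) = -18.06°

-18.06°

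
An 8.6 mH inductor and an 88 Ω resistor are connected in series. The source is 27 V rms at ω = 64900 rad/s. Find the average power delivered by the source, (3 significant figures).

X_L = ωL = 558 Ω
Z = 88.0 + j558 Ω
|Z| = √(88.0² + 558²) = 565 Ω
∠Z = arctan(558/88.0) = 81.0°
I = V/|Z| = 47.8 mA
P = VI cos φ = 27 × 0.0478 × cos(81.0°) = 201 mW

201 mW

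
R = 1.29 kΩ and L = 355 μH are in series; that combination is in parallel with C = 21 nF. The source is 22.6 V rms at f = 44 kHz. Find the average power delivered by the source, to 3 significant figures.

ω = 2πf = 276500 rad/s
X_L = ωL = 98.1 Ω
X_C = 1/(ωC) = 172 Ω
Branch 1 (R+jX_L): Z₁ = 1290 + j98.1 Ω, |Z₁| = 1290 Ω
Branch 2 (−jX_C): Z₂ = −j172 Ω
Parallel: Z = Z₁Z₂/(Z₁+Z₂), |Z| = 172 Ω, ∠Z = -82.4°
I = V/|Z| = 131 mA
P = VI cos φ = 22.6 × 0.131 × cos(-82.4°) = 394 mW

394 mW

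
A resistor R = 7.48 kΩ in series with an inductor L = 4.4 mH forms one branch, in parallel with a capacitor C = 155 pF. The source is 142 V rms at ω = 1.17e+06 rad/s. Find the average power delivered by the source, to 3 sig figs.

X_L = ωL = 5150 Ω
X_C = 1/(ωC) = 5510 Ω
Branch 1 (R+jX_L): Z₁ = 7480 + j5150 Ω, |Z₁| = 9080 Ω
Branch 2 (−jX_C): Z₂ = −j5510 Ω
Parallel: Z = Z₁Z₂/(Z₁+Z₂), |Z| = 6690 Ω, ∠Z = -52.7°
I = V/|Z| = 21.2 mA
P = VI cos φ = 142 × 0.0212 × cos(-52.7°) = 1.83 W

1.83 W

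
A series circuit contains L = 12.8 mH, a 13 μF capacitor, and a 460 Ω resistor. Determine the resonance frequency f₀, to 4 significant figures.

ω₀ = 1/√(LC) = 1/√(0.0128 × 1.3e-05) = 2451 rad/s
f₀ = ω₀/(2π) = 390.2 Hz

390.2 Hz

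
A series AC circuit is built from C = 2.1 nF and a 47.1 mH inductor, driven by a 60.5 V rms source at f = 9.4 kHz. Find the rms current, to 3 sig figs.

ω = 2πf = 59060 rad/s
X_L = ωL = 2780 Ω
X_C = 1/(ωC) = 8060 Ω
Net reactance X = X_L − X_C = -5280 Ω
Z = − j5280 Ω
|Z| = √(0² + 5280²) = 5280 Ω
I = V/|Z| = 60.5/5280 = 11.5 mA

11.5 mA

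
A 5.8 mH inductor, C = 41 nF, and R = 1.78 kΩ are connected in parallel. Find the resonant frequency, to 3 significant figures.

10.3 kHz

ω₀ = 1/√(LC) = 1/√(0.0058 × 4.1e-08) = 64850 rad/s
f₀ = ω₀/(2π) = 10.3 kHz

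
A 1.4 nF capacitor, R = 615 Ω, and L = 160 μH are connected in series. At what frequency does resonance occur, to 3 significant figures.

ω₀ = 1/√(LC) = 1/√(0.00016 × 1.4e-09) = 2.113e+06 rad/s
f₀ = ω₀/(2π) = 336 kHz

336 kHz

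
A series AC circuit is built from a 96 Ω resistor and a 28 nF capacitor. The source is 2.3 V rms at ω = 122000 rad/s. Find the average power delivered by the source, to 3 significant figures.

5.35 mW

X_C = 1/(ωC) = 293 Ω
Z = 96.0 − j293 Ω
|Z| = √(96.0² + 293²) = 308 Ω
∠Z = arctan(-293/96.0) = -71.8°
I = V/|Z| = 7.47 mA
P = VI cos φ = 2.3 × 0.00747 × cos(-71.8°) = 5.35 mW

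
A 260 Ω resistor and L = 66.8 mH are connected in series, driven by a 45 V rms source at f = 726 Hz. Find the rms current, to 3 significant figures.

112 mA

ω = 2πf = 4562 rad/s
X_L = ωL = 305 Ω
Z = 260 + j305 Ω
|Z| = √(260² + 305²) = 401 Ω
I = V/|Z| = 45/401 = 112 mA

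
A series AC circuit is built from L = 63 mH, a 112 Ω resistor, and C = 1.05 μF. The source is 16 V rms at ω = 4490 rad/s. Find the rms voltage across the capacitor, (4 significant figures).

X_L = ωL = 282.9 Ω
X_C = 1/(ωC) = 212.1 Ω
Net reactance X = X_L − X_C = 70.76 Ω
Z = 112.0 + j70.76 Ω
|Z| = √(112.0² + 70.76²) = 132.5 Ω
I = V/|Z| = 120.8 mA
V_C = I·|Z_C| = 0.1208 × 212.1 = 25.62 V

25.62 V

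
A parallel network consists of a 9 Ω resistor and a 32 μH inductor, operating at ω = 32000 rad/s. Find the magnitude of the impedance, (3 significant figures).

X_L = ωL = 1.02 Ω
Parallel: admittances add. Y = 1/R + 1/(jωL)
Y = (0.111 − j0.977) S
|Y| = 0.983 S → |Z| = 1/|Y| = 1.02 Ω, ∠Z = −∠Y = 83.5°

1.02 Ω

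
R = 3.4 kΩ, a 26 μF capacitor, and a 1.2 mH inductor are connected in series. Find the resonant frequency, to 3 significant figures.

901 Hz

ω₀ = 1/√(LC) = 1/√(0.0012 × 2.6e-05) = 5661 rad/s
f₀ = ω₀/(2π) = 901 Hz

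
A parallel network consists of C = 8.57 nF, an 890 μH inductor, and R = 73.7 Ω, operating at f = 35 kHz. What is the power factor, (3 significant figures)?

ω = 2πf = 219900 rad/s
X_L = ωL = 196 Ω
X_C = 1/(ωC) = 531 Ω
Parallel: admittances add. Y = 1/R + 1/(jωL) + jωC
Y = (0.0136 − j0.00322) S
|Y| = 0.0139 S → |Z| = 1/|Y| = 71.7 Ω, ∠Z = −∠Y = 13.4°
cos φ = cos(13.4°) = 0.973

0.973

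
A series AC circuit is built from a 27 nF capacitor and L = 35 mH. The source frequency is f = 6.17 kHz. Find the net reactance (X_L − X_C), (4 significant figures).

ω = 2πf = 38770 rad/s
X_L = ωL = 1357 Ω
X_C = 1/(ωC) = 955.4 Ω
X = 1357 − 955.4 = 401.5 Ω

401.5 Ω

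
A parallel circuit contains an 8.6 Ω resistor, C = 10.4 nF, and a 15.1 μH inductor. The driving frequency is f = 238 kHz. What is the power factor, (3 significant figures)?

0.971

ω = 2πf = 1.495e+06 rad/s
X_L = ωL = 22.6 Ω
X_C = 1/(ωC) = 64.3 Ω
Parallel: admittances add. Y = 1/R + 1/(jωL) + jωC
Y = (0.116 − j0.0287) S
|Y| = 0.120 S → |Z| = 1/|Y| = 8.35 Ω, ∠Z = −∠Y = 13.9°
cos φ = cos(13.9°) = 0.971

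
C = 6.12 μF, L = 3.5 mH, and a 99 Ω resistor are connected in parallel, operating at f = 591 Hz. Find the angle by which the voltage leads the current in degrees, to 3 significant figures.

ω = 2πf = 3713 rad/s
X_L = ωL = 13.0 Ω
X_C = 1/(ωC) = 44.0 Ω
Parallel: admittances add. Y = 1/R + 1/(jωL) + jωC
Y = (0.0101 − j0.0542) S
|Y| = 0.0551 S → |Z| = 1/|Y| = 18.1 Ω, ∠Z = −∠Y = 79.4°

79.4°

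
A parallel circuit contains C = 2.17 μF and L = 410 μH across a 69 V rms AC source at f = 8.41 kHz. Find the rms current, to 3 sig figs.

ω = 2πf = 52840 rad/s
X_L = ωL = 21.7 Ω
X_C = 1/(ωC) = 8.72 Ω
Parallel: admittances add. Y = 1/(jωL) + jωC
Y = (0 + j0.0685) S
|Y| = 0.0685 S → |Z| = 1/|Y| = 14.6 Ω, ∠Z = −∠Y = -90.0°
I = V/|Z| = 69/14.6 = 4.73 A

4.73 A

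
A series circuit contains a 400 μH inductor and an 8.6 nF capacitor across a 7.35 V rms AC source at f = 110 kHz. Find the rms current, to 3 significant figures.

67.9 mA

ω = 2πf = 691200 rad/s
X_L = ωL = 276 Ω
X_C = 1/(ωC) = 168 Ω
Net reactance X = X_L − X_C = 108 Ω
Z = j108 Ω
|Z| = √(0² + 108²) = 108 Ω
I = V/|Z| = 7.35/108 = 67.9 mA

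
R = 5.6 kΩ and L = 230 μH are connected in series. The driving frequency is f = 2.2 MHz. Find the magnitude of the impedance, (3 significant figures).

6440 Ω

ω = 2πf = 1.382e+07 rad/s
X_L = ωL = 3180 Ω
Z = 5600 + j3180 Ω
|Z| = √(5600² + 3180²) = 6440 Ω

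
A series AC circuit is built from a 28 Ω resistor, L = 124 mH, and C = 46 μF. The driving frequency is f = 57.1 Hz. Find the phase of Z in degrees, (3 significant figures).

-29.9°

ω = 2πf = 358.8 rad/s
X_L = ωL = 44.5 Ω
X_C = 1/(ωC) = 60.6 Ω
Net reactance X = X_L − X_C = -16.1 Ω
Z = 28.0 − j16.1 Ω
|Z| = √(28.0² + 16.1²) = 32.3 Ω
∠Z = arctan(-16.1/28.0) = -29.9°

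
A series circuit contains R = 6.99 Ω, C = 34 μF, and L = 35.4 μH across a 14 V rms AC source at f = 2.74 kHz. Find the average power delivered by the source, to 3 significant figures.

ω = 2πf = 17220 rad/s
X_L = ωL = 0.609 Ω
X_C = 1/(ωC) = 1.71 Ω
Net reactance X = X_L − X_C = -1.10 Ω
Z = 6.99 − j1.10 Ω
|Z| = √(6.99² + 1.10²) = 7.08 Ω
∠Z = arctan(-1.10/6.99) = -8.93°
I = V/|Z| = 1.98 A
P = VI cos φ = 14 × 1.98 × cos(-8.93°) = 27.4 W

27.4 W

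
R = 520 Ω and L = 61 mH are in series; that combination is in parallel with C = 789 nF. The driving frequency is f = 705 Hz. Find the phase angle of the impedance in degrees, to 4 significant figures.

-60.79°

ω = 2πf = 4430 rad/s
X_L = ωL = 270.2 Ω
X_C = 1/(ωC) = 286.1 Ω
Branch 1 (R+jX_L): Z₁ = 520.0 + j270.2 Ω, |Z₁| = 586.0 Ω
Branch 2 (−jX_C): Z₂ = −j286.1 Ω
Parallel: Z = Z₁Z₂/(Z₁+Z₂), |Z| = 322.3 Ω, ∠Z = -60.79°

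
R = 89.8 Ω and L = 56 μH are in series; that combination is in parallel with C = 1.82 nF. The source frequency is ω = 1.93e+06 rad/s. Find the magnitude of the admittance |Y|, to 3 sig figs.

4.95 mS

X_L = ωL = 108 Ω
X_C = 1/(ωC) = 285 Ω
Branch 1 (R+jX_L): Z₁ = 89.8 + j108 Ω, |Z₁| = 141 Ω
Branch 2 (−jX_C): Z₂ = −j285 Ω
Parallel: Z = Z₁Z₂/(Z₁+Z₂), |Z| = 202 Ω, ∠Z = 23.3°
|Y| = 1/|Z| = 4.95 mS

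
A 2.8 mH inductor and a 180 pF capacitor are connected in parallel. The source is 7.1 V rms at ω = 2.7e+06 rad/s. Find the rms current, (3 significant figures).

2.51 mA

X_L = ωL = 7560 Ω
X_C = 1/(ωC) = 2060 Ω
Parallel: admittances add. Y = 1/(jωL) + jωC
Y = (0 + j0.000354) S
|Y| = 0.000354 S → |Z| = 1/|Y| = 2830 Ω, ∠Z = −∠Y = -90.0°
I = V/|Z| = 7.1/2830 = 2.51 mA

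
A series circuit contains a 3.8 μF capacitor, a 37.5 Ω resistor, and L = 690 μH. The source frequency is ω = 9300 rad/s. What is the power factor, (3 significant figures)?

0.864

X_L = ωL = 6.42 Ω
X_C = 1/(ωC) = 28.3 Ω
Net reactance X = X_L − X_C = -21.9 Ω
Z = 37.5 − j21.9 Ω
|Z| = √(37.5² + 21.9²) = 43.4 Ω
∠Z = arctan(-21.9/37.5) = -30.3°
cos φ = cos(-30.3°) = 0.864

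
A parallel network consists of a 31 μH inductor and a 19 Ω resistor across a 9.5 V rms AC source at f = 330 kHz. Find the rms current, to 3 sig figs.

521 mA

ω = 2πf = 2.073e+06 rad/s
X_L = ωL = 64.3 Ω
Parallel: admittances add. Y = 1/R + 1/(jωL)
Y = (0.0526 − j0.0156) S
|Y| = 0.0549 S → |Z| = 1/|Y| = 18.2 Ω, ∠Z = −∠Y = 16.5°
I = V/|Z| = 9.5/18.2 = 521 mA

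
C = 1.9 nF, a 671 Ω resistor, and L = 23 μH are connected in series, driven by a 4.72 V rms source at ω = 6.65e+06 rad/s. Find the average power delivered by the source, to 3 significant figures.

32.8 mW

X_L = ωL = 153 Ω
X_C = 1/(ωC) = 79.1 Ω
Net reactance X = X_L − X_C = 73.8 Ω
Z = 671 + j73.8 Ω
|Z| = √(671² + 73.8²) = 675 Ω
∠Z = arctan(73.8/671) = 6.28°
I = V/|Z| = 6.99 mA
P = VI cos φ = 4.72 × 0.00699 × cos(6.28°) = 32.8 mW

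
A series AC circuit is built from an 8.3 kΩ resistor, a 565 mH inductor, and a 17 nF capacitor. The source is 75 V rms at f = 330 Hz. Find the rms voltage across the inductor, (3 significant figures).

3.09 V

ω = 2πf = 2073 rad/s
X_L = ωL = 1170 Ω
X_C = 1/(ωC) = 28400 Ω
Net reactance X = X_L − X_C = -27200 Ω
Z = 8300 − j27200 Ω
|Z| = √(8300² + 27200²) = 28400 Ω
I = V/|Z| = 2.64 mA
V_L = I·|Z_L| = 0.00264 × 1170 = 3.09 V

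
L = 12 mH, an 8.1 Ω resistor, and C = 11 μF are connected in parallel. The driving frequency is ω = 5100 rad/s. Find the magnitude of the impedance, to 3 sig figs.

X_L = ωL = 61.2 Ω
X_C = 1/(ωC) = 17.8 Ω
Parallel: admittances add. Y = 1/R + 1/(jωL) + jωC
Y = (0.123 + j0.0398) S
|Y| = 0.130 S → |Z| = 1/|Y| = 7.71 Ω, ∠Z = −∠Y = -17.9°

7.71 Ω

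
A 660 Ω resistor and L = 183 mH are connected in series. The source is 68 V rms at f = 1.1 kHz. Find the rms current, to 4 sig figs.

47.66 mA

ω = 2πf = 6912 rad/s
X_L = ωL = 1265 Ω
Z = 660.0 + j1265 Ω
|Z| = √(660.0² + 1265²) = 1427 Ω
I = V/|Z| = 68/1427 = 47.66 mA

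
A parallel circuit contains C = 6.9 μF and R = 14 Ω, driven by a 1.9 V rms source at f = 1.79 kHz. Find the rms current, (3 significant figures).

200 mA

ω = 2πf = 11250 rad/s
X_C = 1/(ωC) = 12.9 Ω
Parallel: admittances add. Y = 1/R + jωC
Y = (0.0714 + j0.0776) S
|Y| = 0.105 S → |Z| = 1/|Y| = 9.48 Ω, ∠Z = −∠Y = -47.4°
I = V/|Z| = 1.9/9.48 = 200 mA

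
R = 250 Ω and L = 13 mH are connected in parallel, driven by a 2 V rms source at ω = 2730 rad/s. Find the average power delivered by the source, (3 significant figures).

X_L = ωL = 35.5 Ω
Parallel: admittances add. Y = 1/R + 1/(jωL)
Y = (0.00400 − j0.0282) S
|Y| = 0.0285 S → |Z| = 1/|Y| = 35.1 Ω, ∠Z = −∠Y = 81.9°
I = V/|Z| = 56.9 mA
P = VI cos φ = 2 × 0.0569 × cos(81.9°) = 16.0 mW

16.0 mW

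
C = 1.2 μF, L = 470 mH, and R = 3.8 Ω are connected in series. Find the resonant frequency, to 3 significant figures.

212 Hz

ω₀ = 1/√(LC) = 1/√(0.47 × 1.2e-06) = 1332 rad/s
f₀ = ω₀/(2π) = 212 Hz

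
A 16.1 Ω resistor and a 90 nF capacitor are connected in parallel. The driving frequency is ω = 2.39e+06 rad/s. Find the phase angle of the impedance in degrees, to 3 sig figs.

X_C = 1/(ωC) = 4.65 Ω
Parallel: admittances add. Y = 1/R + jωC
Y = (0.0621 + j0.215) S
|Y| = 0.224 S → |Z| = 1/|Y| = 4.47 Ω, ∠Z = −∠Y = -73.9°

-73.9°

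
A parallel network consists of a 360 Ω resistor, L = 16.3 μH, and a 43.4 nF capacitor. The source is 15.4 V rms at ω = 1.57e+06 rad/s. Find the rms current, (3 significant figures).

X_L = ωL = 25.6 Ω
X_C = 1/(ωC) = 14.7 Ω
Parallel: admittances add. Y = 1/R + 1/(jωL) + jωC
Y = (0.00278 + j0.0291) S
|Y| = 0.0292 S → |Z| = 1/|Y| = 34.3 Ω, ∠Z = −∠Y = -84.5°
I = V/|Z| = 15.4/34.3 = 450 mA

450 mA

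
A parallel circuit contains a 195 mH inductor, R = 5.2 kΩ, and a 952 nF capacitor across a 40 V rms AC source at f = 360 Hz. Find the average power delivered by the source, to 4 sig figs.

ω = 2πf = 2262 rad/s
X_L = ωL = 441.1 Ω
X_C = 1/(ωC) = 464.4 Ω
Parallel: admittances add. Y = 1/R + 1/(jωL) + jωC
Y = (0.0001923 − j0.0001138) S
|Y| = 0.0002235 S → |Z| = 1/|Y| = 4475 Ω, ∠Z = −∠Y = 30.61°
I = V/|Z| = 8.938 mA
P = VI cos φ = 40 × 0.008938 × cos(30.61°) = 307.7 mW

307.7 mW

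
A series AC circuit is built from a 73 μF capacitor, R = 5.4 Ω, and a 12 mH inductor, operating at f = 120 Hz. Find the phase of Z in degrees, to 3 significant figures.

-59.4°

ω = 2πf = 754.0 rad/s
X_L = ωL = 9.05 Ω
X_C = 1/(ωC) = 18.2 Ω
Net reactance X = X_L − X_C = -9.12 Ω
Z = 5.40 − j9.12 Ω
|Z| = √(5.40² + 9.12²) = 10.6 Ω
∠Z = arctan(-9.12/5.40) = -59.4°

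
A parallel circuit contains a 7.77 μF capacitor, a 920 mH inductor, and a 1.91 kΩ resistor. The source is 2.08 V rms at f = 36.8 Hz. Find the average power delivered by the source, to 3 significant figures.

2.27 mW

ω = 2πf = 231.2 rad/s
X_L = ωL = 213 Ω
X_C = 1/(ωC) = 557 Ω
Parallel: admittances add. Y = 1/R + 1/(jωL) + jωC
Y = (0.000524 − j0.00290) S
|Y| = 0.00295 S → |Z| = 1/|Y| = 339 Ω, ∠Z = −∠Y = 79.8°
I = V/|Z| = 6.14 mA
P = VI cos φ = 2.08 × 0.00614 × cos(79.8°) = 2.27 mW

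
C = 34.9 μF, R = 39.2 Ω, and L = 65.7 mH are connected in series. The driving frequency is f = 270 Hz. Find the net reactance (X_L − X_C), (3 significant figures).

94.6 Ω

ω = 2πf = 1696 rad/s
X_L = ωL = 111 Ω
X_C = 1/(ωC) = 16.9 Ω
X = 111 − 16.9 = 94.6 Ω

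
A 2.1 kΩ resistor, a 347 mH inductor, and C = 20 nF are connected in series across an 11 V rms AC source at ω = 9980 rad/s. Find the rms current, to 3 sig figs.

X_L = ωL = 3460 Ω
X_C = 1/(ωC) = 5010 Ω
Net reactance X = X_L − X_C = -1550 Ω
Z = 2100 − j1550 Ω
|Z| = √(2100² + 1550²) = 2610 Ω
I = V/|Z| = 11/2610 = 4.22 mA

4.22 mA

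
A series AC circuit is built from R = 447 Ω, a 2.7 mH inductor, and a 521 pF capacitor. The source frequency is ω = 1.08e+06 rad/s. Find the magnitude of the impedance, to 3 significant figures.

X_L = ωL = 2920 Ω
X_C = 1/(ωC) = 1780 Ω
Net reactance X = X_L − X_C = 1140 Ω
Z = 447 + j1140 Ω
|Z| = √(447² + 1140²) = 1220 Ω

1220 Ω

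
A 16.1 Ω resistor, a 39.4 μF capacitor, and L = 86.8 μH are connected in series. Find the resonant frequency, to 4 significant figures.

ω₀ = 1/√(LC) = 1/√(8.68e-05 × 3.94e-05) = 17100 rad/s
f₀ = ω₀/(2π) = 2.722 kHz

2.722 kHz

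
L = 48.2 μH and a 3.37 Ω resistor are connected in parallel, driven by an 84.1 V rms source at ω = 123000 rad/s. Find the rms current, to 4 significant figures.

28.71 A

X_L = ωL = 5.929 Ω
Parallel: admittances add. Y = 1/R + 1/(jωL)
Y = (0.2967 − j0.1687) S
|Y| = 0.3413 S → |Z| = 1/|Y| = 2.930 Ω, ∠Z = −∠Y = 29.62°
I = V/|Z| = 84.1/2.930 = 28.71 A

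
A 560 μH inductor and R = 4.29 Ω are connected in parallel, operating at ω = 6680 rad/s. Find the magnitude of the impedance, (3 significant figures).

X_L = ωL = 3.74 Ω
Parallel: admittances add. Y = 1/R + 1/(jωL)
Y = (0.233 − j0.267) S
|Y| = 0.355 S → |Z| = 1/|Y| = 2.82 Ω, ∠Z = −∠Y = 48.9°

2.82 Ω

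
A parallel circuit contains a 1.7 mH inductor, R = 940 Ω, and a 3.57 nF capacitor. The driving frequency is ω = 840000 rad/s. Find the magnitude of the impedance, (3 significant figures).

X_L = ωL = 1430 Ω
X_C = 1/(ωC) = 333 Ω
Parallel: admittances add. Y = 1/R + 1/(jωL) + jωC
Y = (0.00106 + j0.00230) S
|Y| = 0.00253 S → |Z| = 1/|Y| = 395 Ω, ∠Z = −∠Y = -65.2°

395 Ω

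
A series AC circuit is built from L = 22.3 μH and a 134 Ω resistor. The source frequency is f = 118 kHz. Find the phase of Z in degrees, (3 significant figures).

ω = 2πf = 741400 rad/s
X_L = ωL = 16.5 Ω
Z = 134 + j16.5 Ω
|Z| = √(134² + 16.5²) = 135 Ω
∠Z = arctan(16.5/134) = 7.03°

7.03°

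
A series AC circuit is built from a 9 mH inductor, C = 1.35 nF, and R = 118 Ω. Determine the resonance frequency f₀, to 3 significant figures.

45.7 kHz

ω₀ = 1/√(LC) = 1/√(0.009 × 1.35e-09) = 286900 rad/s
f₀ = ω₀/(2π) = 45.7 kHz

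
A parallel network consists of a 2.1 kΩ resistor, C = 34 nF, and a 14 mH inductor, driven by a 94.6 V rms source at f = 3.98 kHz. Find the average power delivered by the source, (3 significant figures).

4.26 W

ω = 2πf = 25010 rad/s
X_L = ωL = 350 Ω
X_C = 1/(ωC) = 1180 Ω
Parallel: admittances add. Y = 1/R + 1/(jωL) + jωC
Y = (0.000476 − j0.00201) S
|Y| = 0.00206 S → |Z| = 1/|Y| = 485 Ω, ∠Z = −∠Y = 76.6°
I = V/|Z| = 195 mA
P = VI cos φ = 94.6 × 0.195 × cos(76.6°) = 4.26 W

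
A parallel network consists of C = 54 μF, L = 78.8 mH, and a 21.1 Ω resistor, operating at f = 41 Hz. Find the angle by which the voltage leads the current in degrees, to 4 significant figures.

36.72°

ω = 2πf = 257.6 rad/s
X_L = ωL = 20.30 Ω
X_C = 1/(ωC) = 71.89 Ω
Parallel: admittances add. Y = 1/R + 1/(jωL) + jωC
Y = (0.04739 − j0.03535) S
|Y| = 0.05913 S → |Z| = 1/|Y| = 16.91 Ω, ∠Z = −∠Y = 36.72°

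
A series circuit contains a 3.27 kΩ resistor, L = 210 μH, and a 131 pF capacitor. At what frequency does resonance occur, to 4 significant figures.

ω₀ = 1/√(LC) = 1/√(0.00021 × 1.31e-10) = 6.029e+06 rad/s
f₀ = ω₀/(2π) = 959.6 kHz

959.6 kHz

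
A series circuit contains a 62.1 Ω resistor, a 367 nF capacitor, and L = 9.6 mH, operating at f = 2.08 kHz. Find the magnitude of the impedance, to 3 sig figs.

104 Ω

ω = 2πf = 13070 rad/s
X_L = ωL = 125 Ω
X_C = 1/(ωC) = 208 Ω
Net reactance X = X_L − X_C = -83.0 Ω
Z = 62.1 − j83.0 Ω
|Z| = √(62.1² + 83.0²) = 104 Ω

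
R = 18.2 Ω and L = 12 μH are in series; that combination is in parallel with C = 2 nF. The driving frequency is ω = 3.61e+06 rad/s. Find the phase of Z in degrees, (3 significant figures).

56.4°

X_L = ωL = 43.3 Ω
X_C = 1/(ωC) = 139 Ω
Branch 1 (R+jX_L): Z₁ = 18.2 + j43.3 Ω, |Z₁| = 47.0 Ω
Branch 2 (−jX_C): Z₂ = −j139 Ω
Parallel: Z = Z₁Z₂/(Z₁+Z₂), |Z| = 67.2 Ω, ∠Z = 56.4°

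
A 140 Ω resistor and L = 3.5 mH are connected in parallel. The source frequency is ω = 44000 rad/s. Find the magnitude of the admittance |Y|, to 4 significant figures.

9.653 mS

X_L = ωL = 154.0 Ω
Parallel: admittances add. Y = 1/R + 1/(jωL)
Y = (0.007143 − j0.006494) S
|Y| = 0.009653 S → |Z| = 1/|Y| = 103.6 Ω, ∠Z = −∠Y = 42.27°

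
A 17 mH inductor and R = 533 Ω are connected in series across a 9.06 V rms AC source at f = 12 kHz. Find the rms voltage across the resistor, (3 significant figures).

3.48 V

ω = 2πf = 75400 rad/s
X_L = ωL = 1280 Ω
Z = 533 + j1280 Ω
|Z| = √(533² + 1280²) = 1390 Ω
I = V/|Z| = 6.53 mA
V_R = I·|Z_R| = 0.00653 × 533 = 3.48 V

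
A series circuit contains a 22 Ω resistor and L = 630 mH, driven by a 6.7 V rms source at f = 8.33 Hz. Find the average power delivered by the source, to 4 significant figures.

ω = 2πf = 52.34 rad/s
X_L = ωL = 32.97 Ω
Z = 22.00 + j32.97 Ω
|Z| = √(22.00² + 32.97²) = 39.64 Ω
∠Z = arctan(32.97/22.00) = 56.29°
I = V/|Z| = 169.0 mA
P = VI cos φ = 6.7 × 0.1690 × cos(56.29°) = 628.5 mW

628.5 mW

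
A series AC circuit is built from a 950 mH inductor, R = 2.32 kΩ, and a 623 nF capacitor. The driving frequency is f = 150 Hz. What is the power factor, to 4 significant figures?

ω = 2πf = 942.5 rad/s
X_L = ωL = 895.4 Ω
X_C = 1/(ωC) = 1703 Ω
Net reactance X = X_L − X_C = -807.7 Ω
Z = 2320 − j807.7 Ω
|Z| = √(2320² + 807.7²) = 2457 Ω
∠Z = arctan(-807.7/2320) = -19.20°
cos φ = cos(-19.20°) = 0.9444

0.9444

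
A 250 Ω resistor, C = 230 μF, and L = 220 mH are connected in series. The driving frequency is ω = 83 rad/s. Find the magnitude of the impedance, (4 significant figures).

X_L = ωL = 18.26 Ω
X_C = 1/(ωC) = 52.38 Ω
Net reactance X = X_L − X_C = -34.12 Ω
Z = 250.0 − j34.12 Ω
|Z| = √(250.0² + 34.12²) = 252.3 Ω

252.3 Ω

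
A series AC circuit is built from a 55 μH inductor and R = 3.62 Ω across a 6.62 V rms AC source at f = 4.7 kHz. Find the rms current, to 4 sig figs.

1.668 A

ω = 2πf = 29530 rad/s
X_L = ωL = 1.624 Ω
Z = 3.620 + j1.624 Ω
|Z| = √(3.620² + 1.624²) = 3.968 Ω
I = V/|Z| = 6.62/3.968 = 1.668 A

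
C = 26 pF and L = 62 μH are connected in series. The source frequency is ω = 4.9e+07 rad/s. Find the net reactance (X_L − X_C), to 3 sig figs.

X_L = ωL = 3040 Ω
X_C = 1/(ωC) = 785 Ω
X = 3040 − 785 = 2250 Ω

2250 Ω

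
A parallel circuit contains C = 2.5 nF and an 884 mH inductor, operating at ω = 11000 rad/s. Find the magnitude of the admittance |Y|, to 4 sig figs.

X_L = ωL = 9724 Ω
X_C = 1/(ωC) = 36360 Ω
Parallel: admittances add. Y = 1/(jωL) + jωC
Y = (0 − j7.534e-05) S
|Y| = 7.534e-05 S → |Z| = 1/|Y| = 13270 Ω, ∠Z = −∠Y = 90.00°

75.34 μS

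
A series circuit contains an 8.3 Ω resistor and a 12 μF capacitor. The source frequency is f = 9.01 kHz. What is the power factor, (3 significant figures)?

ω = 2πf = 56610 rad/s
X_C = 1/(ωC) = 1.47 Ω
Z = 8.30 − j1.47 Ω
|Z| = √(8.30² + 1.47²) = 8.43 Ω
∠Z = arctan(-1.47/8.30) = -10.1°
cos φ = cos(-10.1°) = 0.985

0.985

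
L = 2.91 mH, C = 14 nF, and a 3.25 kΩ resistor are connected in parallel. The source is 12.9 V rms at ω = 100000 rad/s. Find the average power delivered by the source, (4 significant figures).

51.20 mW

X_L = ωL = 291.0 Ω
X_C = 1/(ωC) = 714.3 Ω
Parallel: admittances add. Y = 1/R + 1/(jωL) + jωC
Y = (0.0003077 − j0.002036) S
|Y| = 0.002060 S → |Z| = 1/|Y| = 485.5 Ω, ∠Z = −∠Y = 81.41°
I = V/|Z| = 26.57 mA
P = VI cos φ = 12.9 × 0.02657 × cos(81.41°) = 51.20 mW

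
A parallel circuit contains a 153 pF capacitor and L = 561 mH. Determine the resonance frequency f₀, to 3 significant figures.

17.2 kHz

ω₀ = 1/√(LC) = 1/√(0.561 × 1.53e-10) = 107900 rad/s
f₀ = ω₀/(2π) = 17.2 kHz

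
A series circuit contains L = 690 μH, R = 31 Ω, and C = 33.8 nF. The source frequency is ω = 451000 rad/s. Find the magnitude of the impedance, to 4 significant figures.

X_L = ωL = 311.2 Ω
X_C = 1/(ωC) = 65.60 Ω
Net reactance X = X_L − X_C = 245.6 Ω
Z = 31.00 + j245.6 Ω
|Z| = √(31.00² + 245.6²) = 247.5 Ω

247.5 Ω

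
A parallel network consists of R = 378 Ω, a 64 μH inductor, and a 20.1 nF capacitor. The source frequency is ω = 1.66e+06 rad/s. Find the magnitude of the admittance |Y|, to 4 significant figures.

X_L = ωL = 106.2 Ω
X_C = 1/(ωC) = 29.97 Ω
Parallel: admittances add. Y = 1/R + 1/(jωL) + jωC
Y = (0.002646 + j0.02395) S
|Y| = 0.02410 S → |Z| = 1/|Y| = 41.50 Ω, ∠Z = −∠Y = -83.70°

24.10 mS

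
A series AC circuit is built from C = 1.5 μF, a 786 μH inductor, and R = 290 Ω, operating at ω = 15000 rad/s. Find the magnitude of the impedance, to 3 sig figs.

X_L = ωL = 11.8 Ω
X_C = 1/(ωC) = 44.4 Ω
Net reactance X = X_L − X_C = -32.7 Ω
Z = 290 − j32.7 Ω
|Z| = √(290² + 32.7²) = 292 Ω

292 Ω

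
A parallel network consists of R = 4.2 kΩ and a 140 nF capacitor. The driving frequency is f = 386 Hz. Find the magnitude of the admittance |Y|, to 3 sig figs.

415 μS

ω = 2πf = 2425 rad/s
X_C = 1/(ωC) = 2950 Ω
Parallel: admittances add. Y = 1/R + jωC
Y = (0.000238 + j0.000340) S
|Y| = 0.000415 S → |Z| = 1/|Y| = 2410 Ω, ∠Z = −∠Y = -55.0°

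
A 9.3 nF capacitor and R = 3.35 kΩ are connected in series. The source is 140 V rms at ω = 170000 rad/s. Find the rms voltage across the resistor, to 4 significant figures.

X_C = 1/(ωC) = 632.5 Ω
Z = 3350 − j632.5 Ω
|Z| = √(3350² + 632.5²) = 3409 Ω
I = V/|Z| = 41.07 mA
V_R = I·|Z_R| = 0.04107 × 3350 = 137.6 V

137.6 V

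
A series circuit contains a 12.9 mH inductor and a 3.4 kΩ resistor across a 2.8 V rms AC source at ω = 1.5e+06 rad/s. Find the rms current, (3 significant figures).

X_L = ωL = 19400 Ω
Z = 3400 + j19400 Ω
|Z| = √(3400² + 19400²) = 19600 Ω
I = V/|Z| = 2.8/19600 = 143 μA

143 μA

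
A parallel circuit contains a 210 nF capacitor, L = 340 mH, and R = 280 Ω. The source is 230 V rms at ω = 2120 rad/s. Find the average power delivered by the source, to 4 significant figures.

188.9 W

X_L = ωL = 720.8 Ω
X_C = 1/(ωC) = 2246 Ω
Parallel: admittances add. Y = 1/R + 1/(jωL) + jωC
Y = (0.003571 − j0.0009421) S
|Y| = 0.003694 S → |Z| = 1/|Y| = 270.7 Ω, ∠Z = −∠Y = 14.78°
I = V/|Z| = 849.5 mA
P = VI cos φ = 230 × 0.8495 × cos(14.78°) = 188.9 W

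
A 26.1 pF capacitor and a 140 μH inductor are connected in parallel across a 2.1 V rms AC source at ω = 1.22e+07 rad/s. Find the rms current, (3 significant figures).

561 μA

X_L = ωL = 1710 Ω
X_C = 1/(ωC) = 3140 Ω
Parallel: admittances add. Y = 1/(jωL) + jωC
Y = (0 − j0.000267) S
|Y| = 0.000267 S → |Z| = 1/|Y| = 3740 Ω, ∠Z = −∠Y = 90.0°
I = V/|Z| = 2.1/3740 = 561 μA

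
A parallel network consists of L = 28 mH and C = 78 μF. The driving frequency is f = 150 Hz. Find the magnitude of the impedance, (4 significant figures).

28.07 Ω

ω = 2πf = 942.5 rad/s
X_L = ωL = 26.39 Ω
X_C = 1/(ωC) = 13.60 Ω
Parallel: admittances add. Y = 1/(jωL) + jωC
Y = (0 + j0.03562) S
|Y| = 0.03562 S → |Z| = 1/|Y| = 28.07 Ω, ∠Z = −∠Y = -90.00°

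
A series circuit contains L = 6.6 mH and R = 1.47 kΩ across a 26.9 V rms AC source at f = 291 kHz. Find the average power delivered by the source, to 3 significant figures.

7.20 mW

ω = 2πf = 1.828e+06 rad/s
X_L = ωL = 12100 Ω
Z = 1470 + j12100 Ω
|Z| = √(1470² + 12100²) = 12200 Ω
∠Z = arctan(12100/1470) = 83.1°
I = V/|Z| = 2.21 mA
P = VI cos φ = 26.9 × 0.00221 × cos(83.1°) = 7.20 mW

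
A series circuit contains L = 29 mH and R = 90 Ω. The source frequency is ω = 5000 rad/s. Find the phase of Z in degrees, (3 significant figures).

58.2°

X_L = ωL = 145 Ω
Z = 90.0 + j145 Ω
|Z| = √(90.0² + 145²) = 171 Ω
∠Z = arctan(145/90.0) = 58.2°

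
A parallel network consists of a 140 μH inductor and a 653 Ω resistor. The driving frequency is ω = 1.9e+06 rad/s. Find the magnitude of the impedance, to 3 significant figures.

X_L = ωL = 266 Ω
Parallel: admittances add. Y = 1/R + 1/(jωL)
Y = (0.00153 − j0.00376) S
|Y| = 0.00406 S → |Z| = 1/|Y| = 246 Ω, ∠Z = −∠Y = 67.8°

246 Ω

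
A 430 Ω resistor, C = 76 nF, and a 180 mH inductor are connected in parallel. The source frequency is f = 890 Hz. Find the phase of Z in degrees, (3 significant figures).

ω = 2πf = 5592 rad/s
X_L = ωL = 1010 Ω
X_C = 1/(ωC) = 2350 Ω
Parallel: admittances add. Y = 1/R + 1/(jωL) + jωC
Y = (0.00233 − j0.000568) S
|Y| = 0.00239 S → |Z| = 1/|Y| = 418 Ω, ∠Z = −∠Y = 13.7°

13.7°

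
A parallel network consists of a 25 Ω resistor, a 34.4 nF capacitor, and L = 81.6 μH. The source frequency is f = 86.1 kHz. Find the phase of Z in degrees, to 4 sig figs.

5.772°

ω = 2πf = 541000 rad/s
X_L = ωL = 44.14 Ω
X_C = 1/(ωC) = 53.74 Ω
Parallel: admittances add. Y = 1/R + 1/(jωL) + jωC
Y = (0.04000 − j0.004043) S
|Y| = 0.04020 S → |Z| = 1/|Y| = 24.87 Ω, ∠Z = −∠Y = 5.772°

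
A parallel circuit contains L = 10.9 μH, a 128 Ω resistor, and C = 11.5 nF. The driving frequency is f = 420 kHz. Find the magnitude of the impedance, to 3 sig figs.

111 Ω

ω = 2πf = 2.639e+06 rad/s
X_L = ωL = 28.8 Ω
X_C = 1/(ωC) = 33.0 Ω
Parallel: admittances add. Y = 1/R + 1/(jωL) + jωC
Y = (0.00781 − j0.00442) S
|Y| = 0.00897 S → |Z| = 1/|Y| = 111 Ω, ∠Z = −∠Y = 29.5°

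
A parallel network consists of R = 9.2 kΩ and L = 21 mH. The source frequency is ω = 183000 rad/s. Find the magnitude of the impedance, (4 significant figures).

X_L = ωL = 3843 Ω
Parallel: admittances add. Y = 1/R + 1/(jωL)
Y = (0.0001087 − j0.0002602) S
|Y| = 0.0002820 S → |Z| = 1/|Y| = 3546 Ω, ∠Z = −∠Y = 67.33°

3546 Ω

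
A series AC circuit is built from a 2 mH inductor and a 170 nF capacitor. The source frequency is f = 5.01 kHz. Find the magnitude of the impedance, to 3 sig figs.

124 Ω

ω = 2πf = 31480 rad/s
X_L = ωL = 63.0 Ω
X_C = 1/(ωC) = 187 Ω
Net reactance X = X_L − X_C = -124 Ω
Z = − j124 Ω
|Z| = √(0² + 124²) = 124 Ω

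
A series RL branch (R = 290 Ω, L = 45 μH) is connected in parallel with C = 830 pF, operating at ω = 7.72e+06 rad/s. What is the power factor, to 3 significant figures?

X_L = ωL = 347 Ω
X_C = 1/(ωC) = 156 Ω
Branch 1 (R+jX_L): Z₁ = 290 + j347 Ω, |Z₁| = 453 Ω
Branch 2 (−jX_C): Z₂ = −j156 Ω
Parallel: Z = Z₁Z₂/(Z₁+Z₂), |Z| = 203 Ω, ∠Z = -73.3°
cos φ = cos(-73.3°) = 0.288

0.288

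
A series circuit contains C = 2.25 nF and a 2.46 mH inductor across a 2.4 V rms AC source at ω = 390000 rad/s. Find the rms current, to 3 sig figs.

X_L = ωL = 959 Ω
X_C = 1/(ωC) = 1140 Ω
Net reactance X = X_L − X_C = -180 Ω
Z = − j180 Ω
|Z| = √(0² + 180²) = 180 Ω
I = V/|Z| = 2.4/180 = 13.3 mA

13.3 mA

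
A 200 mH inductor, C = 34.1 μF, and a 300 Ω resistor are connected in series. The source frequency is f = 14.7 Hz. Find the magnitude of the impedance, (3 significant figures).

424 Ω

ω = 2πf = 92.36 rad/s
X_L = ωL = 18.5 Ω
X_C = 1/(ωC) = 318 Ω
Net reactance X = X_L − X_C = -299 Ω
Z = 300 − j299 Ω
|Z| = √(300² + 299²) = 424 Ω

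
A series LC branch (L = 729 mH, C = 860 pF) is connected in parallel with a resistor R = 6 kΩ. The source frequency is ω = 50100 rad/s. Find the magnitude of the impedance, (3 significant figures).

X_L = ωL = 36500 Ω
X_C = 1/(ωC) = 23200 Ω
Branch 1: Z₁ = R = 6000 Ω
Branch 2 (series LC): Z₂ = j(X_L − X_C) = j13300 Ω
Parallel: Z = Z₁Z₂/(Z₁+Z₂), |Z| = 5470 Ω, ∠Z = 24.3°

5470 Ω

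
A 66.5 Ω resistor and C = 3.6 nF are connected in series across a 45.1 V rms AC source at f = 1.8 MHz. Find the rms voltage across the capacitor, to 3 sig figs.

ω = 2πf = 1.131e+07 rad/s
X_C = 1/(ωC) = 24.6 Ω
Z = 66.5 − j24.6 Ω
|Z| = √(66.5² + 24.6²) = 70.9 Ω
I = V/|Z| = 636 mA
V_C = I·|Z_C| = 0.636 × 24.6 = 15.6 V

15.6 V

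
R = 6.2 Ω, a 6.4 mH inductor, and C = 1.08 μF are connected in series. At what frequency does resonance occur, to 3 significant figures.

1.91 kHz

ω₀ = 1/√(LC) = 1/√(0.0064 × 1.08e-06) = 12030 rad/s
f₀ = ω₀/(2π) = 1.91 kHz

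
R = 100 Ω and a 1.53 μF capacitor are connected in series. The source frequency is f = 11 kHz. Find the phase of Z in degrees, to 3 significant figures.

-5.40°

ω = 2πf = 69120 rad/s
X_C = 1/(ωC) = 9.46 Ω
Z = 100 − j9.46 Ω
|Z| = √(100² + 9.46²) = 100 Ω
∠Z = arctan(-9.46/100) = -5.40°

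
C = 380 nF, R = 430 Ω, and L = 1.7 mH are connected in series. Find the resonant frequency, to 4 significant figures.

ω₀ = 1/√(LC) = 1/√(0.0017 × 3.8e-07) = 39340 rad/s
f₀ = ω₀/(2π) = 6.262 kHz

6.262 kHz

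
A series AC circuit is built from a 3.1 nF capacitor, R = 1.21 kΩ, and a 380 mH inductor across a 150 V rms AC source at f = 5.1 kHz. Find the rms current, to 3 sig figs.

ω = 2πf = 32040 rad/s
X_L = ωL = 12200 Ω
X_C = 1/(ωC) = 10100 Ω
Net reactance X = X_L − X_C = 2110 Ω
Z = 1210 + j2110 Ω
|Z| = √(1210² + 2110²) = 2430 Ω
I = V/|Z| = 150/2430 = 61.7 mA

61.7 mA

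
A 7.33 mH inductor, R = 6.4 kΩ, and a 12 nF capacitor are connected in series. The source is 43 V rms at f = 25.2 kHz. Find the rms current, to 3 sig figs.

ω = 2πf = 158300 rad/s
X_L = ωL = 1160 Ω
X_C = 1/(ωC) = 526 Ω
Net reactance X = X_L − X_C = 634 Ω
Z = 6400 + j634 Ω
|Z| = √(6400² + 634²) = 6430 Ω
I = V/|Z| = 43/6430 = 6.69 mA

6.69 mA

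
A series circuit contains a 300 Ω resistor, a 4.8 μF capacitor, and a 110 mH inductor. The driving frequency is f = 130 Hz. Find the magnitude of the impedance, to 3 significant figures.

342 Ω

ω = 2πf = 816.8 rad/s
X_L = ωL = 89.8 Ω
X_C = 1/(ωC) = 255 Ω
Net reactance X = X_L − X_C = -165 Ω
Z = 300 − j165 Ω
|Z| = √(300² + 165²) = 342 Ω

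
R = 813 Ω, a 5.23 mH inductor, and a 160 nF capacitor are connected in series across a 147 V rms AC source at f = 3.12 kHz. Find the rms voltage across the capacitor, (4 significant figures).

55.71 V

ω = 2πf = 19600 rad/s
X_L = ωL = 102.5 Ω
X_C = 1/(ωC) = 318.8 Ω
Net reactance X = X_L − X_C = -216.3 Ω
Z = 813.0 − j216.3 Ω
|Z| = √(813.0² + 216.3²) = 841.3 Ω
I = V/|Z| = 174.7 mA
V_C = I·|Z_C| = 0.1747 × 318.8 = 55.71 V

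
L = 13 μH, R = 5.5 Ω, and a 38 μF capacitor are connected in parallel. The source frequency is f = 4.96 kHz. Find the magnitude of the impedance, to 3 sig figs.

ω = 2πf = 31160 rad/s
X_L = ωL = 0.405 Ω
X_C = 1/(ωC) = 0.844 Ω
Parallel: admittances add. Y = 1/R + 1/(jωL) + jωC
Y = (0.182 − j1.28) S
|Y| = 1.30 S → |Z| = 1/|Y| = 0.771 Ω, ∠Z = −∠Y = 81.9°

0.771 Ω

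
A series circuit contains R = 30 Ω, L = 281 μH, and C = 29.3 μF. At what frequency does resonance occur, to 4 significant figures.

ω₀ = 1/√(LC) = 1/√(0.000281 × 2.93e-05) = 11020 rad/s
f₀ = ω₀/(2π) = 1.754 kHz

1.754 kHz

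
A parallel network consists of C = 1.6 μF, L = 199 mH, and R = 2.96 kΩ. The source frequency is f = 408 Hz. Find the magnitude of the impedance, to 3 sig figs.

461 Ω

ω = 2πf = 2564 rad/s
X_L = ωL = 510 Ω
X_C = 1/(ωC) = 244 Ω
Parallel: admittances add. Y = 1/R + 1/(jωL) + jωC
Y = (0.000338 + j0.00214) S
|Y| = 0.00217 S → |Z| = 1/|Y| = 461 Ω, ∠Z = −∠Y = -81.0°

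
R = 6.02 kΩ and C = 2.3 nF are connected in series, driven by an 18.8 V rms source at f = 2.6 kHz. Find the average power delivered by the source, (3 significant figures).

2.86 mW

ω = 2πf = 16340 rad/s
X_C = 1/(ωC) = 26600 Ω
Z = 6020 − j26600 Ω
|Z| = √(6020² + 26600²) = 27300 Ω
∠Z = arctan(-26600/6020) = -77.3°
I = V/|Z| = 689 μA
P = VI cos φ = 18.8 × 0.000689 × cos(-77.3°) = 2.86 mW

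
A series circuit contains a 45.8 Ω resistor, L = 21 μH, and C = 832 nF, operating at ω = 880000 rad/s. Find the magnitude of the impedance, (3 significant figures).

48.9 Ω

X_L = ωL = 18.5 Ω
X_C = 1/(ωC) = 1.37 Ω
Net reactance X = X_L − X_C = 17.1 Ω
Z = 45.8 + j17.1 Ω
|Z| = √(45.8² + 17.1²) = 48.9 Ω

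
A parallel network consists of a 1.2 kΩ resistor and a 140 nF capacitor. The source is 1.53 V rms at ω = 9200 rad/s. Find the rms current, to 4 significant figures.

2.347 mA

X_C = 1/(ωC) = 776.4 Ω
Parallel: admittances add. Y = 1/R + jωC
Y = (0.0008333 + j0.001288) S
|Y| = 0.001534 S → |Z| = 1/|Y| = 651.9 Ω, ∠Z = −∠Y = -57.10°
I = V/|Z| = 1.53/651.9 = 2.347 mA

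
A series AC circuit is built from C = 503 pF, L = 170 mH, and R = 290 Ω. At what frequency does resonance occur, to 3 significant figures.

ω₀ = 1/√(LC) = 1/√(0.17 × 5.03e-10) = 108100 rad/s
f₀ = ω₀/(2π) = 17.2 kHz

17.2 kHz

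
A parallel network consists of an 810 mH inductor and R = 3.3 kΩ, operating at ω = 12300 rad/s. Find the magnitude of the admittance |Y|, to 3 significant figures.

319 μS

X_L = ωL = 9960 Ω
Parallel: admittances add. Y = 1/R + 1/(jωL)
Y = (0.000303 − j0.000100) S
|Y| = 0.000319 S → |Z| = 1/|Y| = 3130 Ω, ∠Z = −∠Y = 18.3°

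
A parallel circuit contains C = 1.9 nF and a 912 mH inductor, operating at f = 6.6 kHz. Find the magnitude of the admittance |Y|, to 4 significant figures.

52.35 μS

ω = 2πf = 41470 rad/s
X_L = ωL = 37820 Ω
X_C = 1/(ωC) = 12690 Ω
Parallel: admittances add. Y = 1/(jωL) + jωC
Y = (0 + j5.235e-05) S
|Y| = 5.235e-05 S → |Z| = 1/|Y| = 19100 Ω, ∠Z = −∠Y = -90.00°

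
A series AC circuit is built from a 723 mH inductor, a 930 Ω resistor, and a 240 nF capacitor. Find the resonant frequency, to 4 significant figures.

ω₀ = 1/√(LC) = 1/√(0.723 × 2.4e-07) = 2401 rad/s
f₀ = ω₀/(2π) = 382.1 Hz

382.1 Hz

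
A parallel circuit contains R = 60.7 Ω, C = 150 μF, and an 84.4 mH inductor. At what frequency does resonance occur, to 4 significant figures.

44.73 Hz

ω₀ = 1/√(LC) = 1/√(0.0844 × 0.00015) = 281.0 rad/s
f₀ = ω₀/(2π) = 44.73 Hz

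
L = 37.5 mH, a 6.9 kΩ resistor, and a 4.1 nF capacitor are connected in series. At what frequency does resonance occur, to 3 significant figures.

ω₀ = 1/√(LC) = 1/√(0.0375 × 4.1e-09) = 80650 rad/s
f₀ = ω₀/(2π) = 12.8 kHz

12.8 kHz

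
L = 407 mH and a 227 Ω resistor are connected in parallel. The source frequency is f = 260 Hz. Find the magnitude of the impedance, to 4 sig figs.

214.8 Ω

ω = 2πf = 1634 rad/s
X_L = ωL = 664.9 Ω
Parallel: admittances add. Y = 1/R + 1/(jωL)
Y = (0.004405 − j0.001504) S
|Y| = 0.004655 S → |Z| = 1/|Y| = 214.8 Ω, ∠Z = −∠Y = 18.85°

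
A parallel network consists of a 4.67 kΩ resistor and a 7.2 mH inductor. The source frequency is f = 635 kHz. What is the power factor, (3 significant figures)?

ω = 2πf = 3.99e+06 rad/s
X_L = ωL = 28700 Ω
Parallel: admittances add. Y = 1/R + 1/(jωL)
Y = (0.000214 − j3.48e-05) S
|Y| = 0.000217 S → |Z| = 1/|Y| = 4610 Ω, ∠Z = −∠Y = 9.23°
cos φ = cos(9.23°) = 0.987

0.987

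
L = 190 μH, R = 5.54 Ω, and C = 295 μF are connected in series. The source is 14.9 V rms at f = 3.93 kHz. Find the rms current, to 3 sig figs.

2.08 A

ω = 2πf = 24690 rad/s
X_L = ωL = 4.69 Ω
X_C = 1/(ωC) = 0.137 Ω
Net reactance X = X_L − X_C = 4.55 Ω
Z = 5.54 + j4.55 Ω
|Z| = √(5.54² + 4.55²) = 7.17 Ω
I = V/|Z| = 14.9/7.17 = 2.08 A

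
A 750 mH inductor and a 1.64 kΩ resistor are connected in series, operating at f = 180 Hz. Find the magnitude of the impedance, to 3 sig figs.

ω = 2πf = 1131 rad/s
X_L = ωL = 848 Ω
Z = 1640 + j848 Ω
|Z| = √(1640² + 848²) = 1850 Ω

1850 Ω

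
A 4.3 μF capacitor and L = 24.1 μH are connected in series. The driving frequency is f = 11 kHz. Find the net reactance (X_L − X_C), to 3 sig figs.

-1.70 Ω

ω = 2πf = 69120 rad/s
X_L = ωL = 1.67 Ω
X_C = 1/(ωC) = 3.36 Ω
X = 1.67 − 3.36 = -1.70 Ω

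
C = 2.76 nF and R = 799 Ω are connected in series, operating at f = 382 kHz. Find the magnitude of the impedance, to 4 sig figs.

ω = 2πf = 2.4e+06 rad/s
X_C = 1/(ωC) = 151.0 Ω
Z = 799.0 − j151.0 Ω
|Z| = √(799.0² + 151.0²) = 813.1 Ω

813.1 Ω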